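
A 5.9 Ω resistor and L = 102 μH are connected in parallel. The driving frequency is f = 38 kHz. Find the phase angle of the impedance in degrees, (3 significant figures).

ω = 2πf = 238800 rad/s
X_L = ωL = 24.4 Ω
Parallel: admittances add. Y = 1/R + 1/(jωL)
Y = (0.169 − j0.0411) S
|Y| = 0.174 S → |Z| = 1/|Y| = 5.73 Ω, ∠Z = −∠Y = 13.6°

13.6°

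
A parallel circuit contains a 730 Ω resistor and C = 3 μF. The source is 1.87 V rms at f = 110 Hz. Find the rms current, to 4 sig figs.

4.647 mA

ω = 2πf = 691.2 rad/s
X_C = 1/(ωC) = 482.3 Ω
Parallel: admittances add. Y = 1/R + jωC
Y = (0.001370 + j0.002073) S
|Y| = 0.002485 S → |Z| = 1/|Y| = 402.4 Ω, ∠Z = −∠Y = -56.55°
I = V/|Z| = 1.87/402.4 = 4.647 mA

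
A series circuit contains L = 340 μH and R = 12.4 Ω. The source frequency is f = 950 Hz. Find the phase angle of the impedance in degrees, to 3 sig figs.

ω = 2πf = 5969 rad/s
X_L = ωL = 2.03 Ω
Z = 12.4 + j2.03 Ω
|Z| = √(12.4² + 2.03²) = 12.6 Ω
∠Z = arctan(2.03/12.4) = 9.30°

9.30°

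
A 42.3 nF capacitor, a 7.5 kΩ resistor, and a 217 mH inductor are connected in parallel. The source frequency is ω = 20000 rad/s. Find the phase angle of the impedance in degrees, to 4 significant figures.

-77.78°

X_L = ωL = 4340 Ω
X_C = 1/(ωC) = 1182 Ω
Parallel: admittances add. Y = 1/R + 1/(jωL) + jωC
Y = (0.0001333 + j0.0006156) S
|Y| = 0.0006299 S → |Z| = 1/|Y| = 1588 Ω, ∠Z = −∠Y = -77.78°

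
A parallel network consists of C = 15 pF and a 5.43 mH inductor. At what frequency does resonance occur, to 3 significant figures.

ω₀ = 1/√(LC) = 1/√(0.00543 × 1.5e-11) = 3.504e+06 rad/s
f₀ = ω₀/(2π) = 558 kHz

558 kHz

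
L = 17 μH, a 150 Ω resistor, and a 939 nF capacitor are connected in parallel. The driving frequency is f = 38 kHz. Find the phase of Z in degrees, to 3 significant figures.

73.3°

ω = 2πf = 238800 rad/s
X_L = ωL = 4.06 Ω
X_C = 1/(ωC) = 4.46 Ω
Parallel: admittances add. Y = 1/R + 1/(jωL) + jωC
Y = (0.00667 − j0.0222) S
|Y| = 0.0232 S → |Z| = 1/|Y| = 43.2 Ω, ∠Z = −∠Y = 73.3°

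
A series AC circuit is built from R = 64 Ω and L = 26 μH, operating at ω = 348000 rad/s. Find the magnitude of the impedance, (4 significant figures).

X_L = ωL = 9.048 Ω
Z = 64.00 + j9.048 Ω
|Z| = √(64.00² + 9.048²) = 64.64 Ω

64.64 Ω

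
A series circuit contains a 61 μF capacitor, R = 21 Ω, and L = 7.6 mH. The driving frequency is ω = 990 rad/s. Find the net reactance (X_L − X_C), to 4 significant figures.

-9.035 Ω

X_L = ωL = 7.524 Ω
X_C = 1/(ωC) = 16.56 Ω
X = 7.524 − 16.56 = -9.035 Ω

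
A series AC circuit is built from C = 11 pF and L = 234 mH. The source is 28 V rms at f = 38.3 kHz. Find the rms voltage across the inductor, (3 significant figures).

ω = 2πf = 240600 rad/s
X_L = ωL = 56300 Ω
X_C = 1/(ωC) = 378000 Ω
Net reactance X = X_L − X_C = -321000 Ω
Z = − j321000 Ω
|Z| = √(0² + 321000²) = 321000 Ω
I = V/|Z| = 87.1 μA
V_L = I·|Z_L| = 8.71e-05 × 56300 = 4.90 V

4.90 V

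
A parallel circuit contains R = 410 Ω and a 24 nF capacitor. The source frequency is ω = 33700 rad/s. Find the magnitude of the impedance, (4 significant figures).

X_C = 1/(ωC) = 1236 Ω
Parallel: admittances add. Y = 1/R + jωC
Y = (0.002439 + j0.0008088) S
|Y| = 0.002570 S → |Z| = 1/|Y| = 389.2 Ω, ∠Z = −∠Y = -18.35°

389.2 Ω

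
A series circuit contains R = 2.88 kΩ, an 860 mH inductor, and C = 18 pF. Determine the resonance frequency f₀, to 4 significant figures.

40.45 kHz

ω₀ = 1/√(LC) = 1/√(0.86 × 1.8e-11) = 254200 rad/s
f₀ = ω₀/(2π) = 40.45 kHz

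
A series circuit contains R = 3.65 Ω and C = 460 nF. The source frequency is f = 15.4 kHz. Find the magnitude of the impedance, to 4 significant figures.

ω = 2πf = 96760 rad/s
X_C = 1/(ωC) = 22.47 Ω
Z = 3.650 − j22.47 Ω
|Z| = √(3.650² + 22.47²) = 22.76 Ω

22.76 Ω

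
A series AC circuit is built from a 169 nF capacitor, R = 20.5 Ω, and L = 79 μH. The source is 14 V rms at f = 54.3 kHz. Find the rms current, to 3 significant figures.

618 mA

ω = 2πf = 341200 rad/s
X_L = ωL = 27.0 Ω
X_C = 1/(ωC) = 17.3 Ω
Net reactance X = X_L − X_C = 9.61 Ω
Z = 20.5 + j9.61 Ω
|Z| = √(20.5² + 9.61²) = 22.6 Ω
I = V/|Z| = 14/22.6 = 618 mA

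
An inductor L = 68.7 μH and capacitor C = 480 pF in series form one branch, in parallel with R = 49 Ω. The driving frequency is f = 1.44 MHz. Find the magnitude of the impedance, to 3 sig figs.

ω = 2πf = 9.048e+06 rad/s
X_L = ωL = 622 Ω
X_C = 1/(ωC) = 230 Ω
Branch 1: Z₁ = R = 49.0 Ω
Branch 2 (series LC): Z₂ = j(X_L − X_C) = j391 Ω
Parallel: Z = Z₁Z₂/(Z₁+Z₂), |Z| = 48.6 Ω, ∠Z = 7.14°

48.6 Ω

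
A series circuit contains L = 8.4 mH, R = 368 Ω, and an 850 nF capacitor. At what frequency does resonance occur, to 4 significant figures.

1.884 kHz

ω₀ = 1/√(LC) = 1/√(0.0084 × 8.5e-07) = 11830 rad/s
f₀ = ω₀/(2π) = 1.884 kHz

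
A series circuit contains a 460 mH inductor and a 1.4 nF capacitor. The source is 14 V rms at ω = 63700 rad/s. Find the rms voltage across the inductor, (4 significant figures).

22.68 V

X_L = ωL = 29300 Ω
X_C = 1/(ωC) = 11210 Ω
Net reactance X = X_L − X_C = 18090 Ω
Z = j18090 Ω
|Z| = √(0² + 18090²) = 18090 Ω
I = V/|Z| = 774.0 μA
V_L = I·|Z_L| = 0.0007740 × 29300 = 22.68 V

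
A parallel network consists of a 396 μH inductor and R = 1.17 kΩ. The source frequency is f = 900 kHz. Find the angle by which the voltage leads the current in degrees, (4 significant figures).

27.59°

ω = 2πf = 5.655e+06 rad/s
X_L = ωL = 2239 Ω
Parallel: admittances add. Y = 1/R + 1/(jωL)
Y = (0.0008547 − j0.0004466) S
|Y| = 0.0009643 S → |Z| = 1/|Y| = 1037 Ω, ∠Z = −∠Y = 27.59°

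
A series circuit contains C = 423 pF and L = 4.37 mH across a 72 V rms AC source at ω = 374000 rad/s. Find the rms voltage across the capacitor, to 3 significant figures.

97.1 V

X_L = ωL = 1630 Ω
X_C = 1/(ωC) = 6320 Ω
Net reactance X = X_L − X_C = -4690 Ω
Z = − j4690 Ω
|Z| = √(0² + 4690²) = 4690 Ω
I = V/|Z| = 15.4 mA
V_C = I·|Z_C| = 0.0154 × 6320 = 97.1 V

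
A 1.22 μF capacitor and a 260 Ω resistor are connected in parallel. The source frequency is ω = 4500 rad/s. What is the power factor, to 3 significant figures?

0.574

X_C = 1/(ωC) = 182 Ω
Parallel: admittances add. Y = 1/R + jωC
Y = (0.00385 + j0.00549) S
|Y| = 0.00670 S → |Z| = 1/|Y| = 149 Ω, ∠Z = −∠Y = -55.0°
cos φ = cos(-55.0°) = 0.574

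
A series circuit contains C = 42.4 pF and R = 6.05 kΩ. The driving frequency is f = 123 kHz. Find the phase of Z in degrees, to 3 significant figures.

ω = 2πf = 772800 rad/s
X_C = 1/(ωC) = 30500 Ω
Z = 6050 − j30500 Ω
|Z| = √(6050² + 30500²) = 31100 Ω
∠Z = arctan(-30500/6050) = -78.8°

-78.8°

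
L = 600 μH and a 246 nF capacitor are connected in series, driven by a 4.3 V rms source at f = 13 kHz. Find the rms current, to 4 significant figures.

ω = 2πf = 81680 rad/s
X_L = ωL = 49.01 Ω
X_C = 1/(ωC) = 49.77 Ω
Net reactance X = X_L − X_C = -0.7582 Ω
Z = − j0.7582 Ω
|Z| = √(0² + 0.7582²) = 0.7582 Ω
I = V/|Z| = 4.3/0.7582 = 5.671 A

5.671 A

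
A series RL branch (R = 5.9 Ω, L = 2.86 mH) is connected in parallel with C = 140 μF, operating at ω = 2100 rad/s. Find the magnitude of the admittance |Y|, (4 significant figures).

X_L = ωL = 6.006 Ω
X_C = 1/(ωC) = 3.401 Ω
Branch 1 (R+jX_L): Z₁ = 5.900 + j6.006 Ω, |Z₁| = 8.419 Ω
Branch 2 (−jX_C): Z₂ = −j3.401 Ω
Parallel: Z = Z₁Z₂/(Z₁+Z₂), |Z| = 4.440 Ω, ∠Z = -68.31°
|Y| = 1/|Z| = 225.2 mS

225.2 mS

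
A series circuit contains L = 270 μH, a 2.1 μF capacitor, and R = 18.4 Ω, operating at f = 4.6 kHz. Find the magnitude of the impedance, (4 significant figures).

20.34 Ω

ω = 2πf = 28900 rad/s
X_L = ωL = 7.804 Ω
X_C = 1/(ωC) = 16.48 Ω
Net reactance X = X_L − X_C = -8.672 Ω
Z = 18.40 − j8.672 Ω
|Z| = √(18.40² + 8.672²) = 20.34 Ω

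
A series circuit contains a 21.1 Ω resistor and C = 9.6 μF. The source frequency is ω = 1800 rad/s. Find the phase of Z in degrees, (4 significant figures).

-69.97°

X_C = 1/(ωC) = 57.87 Ω
Z = 21.10 − j57.87 Ω
|Z| = √(21.10² + 57.87²) = 61.60 Ω
∠Z = arctan(-57.87/21.10) = -69.97°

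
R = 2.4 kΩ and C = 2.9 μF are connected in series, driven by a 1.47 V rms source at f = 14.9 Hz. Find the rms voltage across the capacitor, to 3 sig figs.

ω = 2πf = 93.62 rad/s
X_C = 1/(ωC) = 3680 Ω
Z = 2400 − j3680 Ω
|Z| = √(2400² + 3680²) = 4400 Ω
I = V/|Z| = 334 μA
V_C = I·|Z_C| = 0.000334 × 3680 = 1.23 V

1.23 V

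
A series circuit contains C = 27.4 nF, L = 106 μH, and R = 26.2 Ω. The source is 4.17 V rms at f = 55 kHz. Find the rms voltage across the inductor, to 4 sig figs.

ω = 2πf = 345600 rad/s
X_L = ωL = 36.63 Ω
X_C = 1/(ωC) = 105.6 Ω
Net reactance X = X_L − X_C = -68.98 Ω
Z = 26.20 − j68.98 Ω
|Z| = √(26.20² + 68.98²) = 73.79 Ω
I = V/|Z| = 56.51 mA
V_L = I·|Z_L| = 0.05651 × 36.63 = 2.070 V

2.070 V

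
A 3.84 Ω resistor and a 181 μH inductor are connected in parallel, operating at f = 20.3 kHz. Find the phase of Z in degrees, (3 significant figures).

9.44°

ω = 2πf = 127500 rad/s
X_L = ωL = 23.1 Ω
Parallel: admittances add. Y = 1/R + 1/(jωL)
Y = (0.260 − j0.0433) S
|Y| = 0.264 S → |Z| = 1/|Y| = 3.79 Ω, ∠Z = −∠Y = 9.44°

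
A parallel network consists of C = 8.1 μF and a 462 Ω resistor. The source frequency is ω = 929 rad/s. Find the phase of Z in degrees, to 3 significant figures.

-74.0°

X_C = 1/(ωC) = 133 Ω
Parallel: admittances add. Y = 1/R + jωC
Y = (0.00216 + j0.00752) S
|Y| = 0.00783 S → |Z| = 1/|Y| = 128 Ω, ∠Z = −∠Y = -74.0°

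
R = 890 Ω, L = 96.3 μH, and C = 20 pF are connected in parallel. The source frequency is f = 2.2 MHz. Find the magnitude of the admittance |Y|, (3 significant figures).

ω = 2πf = 1.382e+07 rad/s
X_L = ωL = 1330 Ω
X_C = 1/(ωC) = 3620 Ω
Parallel: admittances add. Y = 1/R + 1/(jωL) + jωC
Y = (0.00112 − j0.000475) S
|Y| = 0.00122 S → |Z| = 1/|Y| = 820 Ω, ∠Z = −∠Y = 22.9°

1.22 mS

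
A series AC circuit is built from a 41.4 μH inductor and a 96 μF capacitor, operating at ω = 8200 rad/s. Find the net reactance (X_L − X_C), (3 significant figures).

-0.931 Ω

X_L = ωL = 0.339 Ω
X_C = 1/(ωC) = 1.27 Ω
X = 0.339 − 1.27 = -0.931 Ω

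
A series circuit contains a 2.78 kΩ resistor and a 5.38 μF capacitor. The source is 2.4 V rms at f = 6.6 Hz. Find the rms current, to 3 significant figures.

455 μA

ω = 2πf = 41.47 rad/s
X_C = 1/(ωC) = 4480 Ω
Z = 2780 − j4480 Ω
|Z| = √(2780² + 4480²) = 5270 Ω
I = V/|Z| = 2.4/5270 = 455 μA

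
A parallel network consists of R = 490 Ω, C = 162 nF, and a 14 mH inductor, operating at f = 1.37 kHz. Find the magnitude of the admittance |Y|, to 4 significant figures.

ω = 2πf = 8608 rad/s
X_L = ωL = 120.5 Ω
X_C = 1/(ωC) = 717.1 Ω
Parallel: admittances add. Y = 1/R + 1/(jωL) + jωC
Y = (0.002041 − j0.006903) S
|Y| = 0.007199 S → |Z| = 1/|Y| = 138.9 Ω, ∠Z = −∠Y = 73.53°

7.199 mS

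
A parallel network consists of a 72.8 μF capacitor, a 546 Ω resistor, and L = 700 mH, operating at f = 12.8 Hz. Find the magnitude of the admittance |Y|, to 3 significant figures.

ω = 2πf = 80.42 rad/s
X_L = ωL = 56.3 Ω
X_C = 1/(ωC) = 171 Ω
Parallel: admittances add. Y = 1/R + 1/(jωL) + jωC
Y = (0.00183 − j0.0119) S
|Y| = 0.0120 S → |Z| = 1/|Y| = 83.0 Ω, ∠Z = −∠Y = 81.3°

12.0 mS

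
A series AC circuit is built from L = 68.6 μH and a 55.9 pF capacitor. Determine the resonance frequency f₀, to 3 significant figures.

2.57 MHz

ω₀ = 1/√(LC) = 1/√(6.86e-05 × 5.59e-11) = 1.615e+07 rad/s
f₀ = ω₀/(2π) = 2.57 MHz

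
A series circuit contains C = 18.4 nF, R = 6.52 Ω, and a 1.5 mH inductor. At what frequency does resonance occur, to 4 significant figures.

ω₀ = 1/√(LC) = 1/√(0.0015 × 1.84e-08) = 190300 rad/s
f₀ = ω₀/(2π) = 30.29 kHz

30.29 kHz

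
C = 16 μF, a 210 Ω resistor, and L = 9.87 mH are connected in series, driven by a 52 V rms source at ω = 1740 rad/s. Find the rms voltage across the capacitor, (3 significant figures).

8.86 V

X_L = ωL = 17.2 Ω
X_C = 1/(ωC) = 35.9 Ω
Net reactance X = X_L − X_C = -18.7 Ω
Z = 210 − j18.7 Ω
|Z| = √(210² + 18.7²) = 211 Ω
I = V/|Z| = 247 mA
V_C = I·|Z_C| = 0.247 × 35.9 = 8.86 V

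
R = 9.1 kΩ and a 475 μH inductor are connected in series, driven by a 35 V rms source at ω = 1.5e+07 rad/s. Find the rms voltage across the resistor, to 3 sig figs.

X_L = ωL = 7120 Ω
Z = 9100 + j7120 Ω
|Z| = √(9100² + 7120²) = 11600 Ω
I = V/|Z| = 3.03 mA
V_R = I·|Z_R| = 0.00303 × 9100 = 27.6 V

27.6 V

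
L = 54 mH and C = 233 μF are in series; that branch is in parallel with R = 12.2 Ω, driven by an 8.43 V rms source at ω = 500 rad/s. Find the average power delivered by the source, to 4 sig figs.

X_L = ωL = 27.00 Ω
X_C = 1/(ωC) = 8.584 Ω
Branch 1: Z₁ = R = 12.20 Ω
Branch 2 (series LC): Z₂ = j(X_L − X_C) = j18.42 Ω
Parallel: Z = Z₁Z₂/(Z₁+Z₂), |Z| = 10.17 Ω, ∠Z = 33.52°
I = V/|Z| = 828.8 mA
P = VI cos φ = 8.43 × 0.8288 × cos(33.52°) = 5.825 W

5.825 W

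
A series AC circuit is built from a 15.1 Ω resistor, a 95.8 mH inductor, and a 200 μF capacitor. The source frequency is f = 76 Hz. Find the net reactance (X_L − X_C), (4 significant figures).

35.28 Ω

ω = 2πf = 477.5 rad/s
X_L = ωL = 45.75 Ω
X_C = 1/(ωC) = 10.47 Ω
X = 45.75 − 10.47 = 35.28 Ω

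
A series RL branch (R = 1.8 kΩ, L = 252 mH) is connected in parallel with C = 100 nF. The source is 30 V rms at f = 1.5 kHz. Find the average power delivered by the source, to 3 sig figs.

182 mW

ω = 2πf = 9425 rad/s
X_L = ωL = 2380 Ω
X_C = 1/(ωC) = 1060 Ω
Branch 1 (R+jX_L): Z₁ = 1800 + j2380 Ω, |Z₁| = 2980 Ω
Branch 2 (−jX_C): Z₂ = −j1060 Ω
Parallel: Z = Z₁Z₂/(Z₁+Z₂), |Z| = 1420 Ω, ∠Z = -73.3°
I = V/|Z| = 21.1 mA
P = VI cos φ = 30 × 0.0211 × cos(-73.3°) = 182 mW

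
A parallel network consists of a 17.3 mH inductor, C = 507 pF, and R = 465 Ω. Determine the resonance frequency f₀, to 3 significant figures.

ω₀ = 1/√(LC) = 1/√(0.0173 × 5.07e-10) = 337700 rad/s
f₀ = ω₀/(2π) = 53.7 kHz

53.7 kHz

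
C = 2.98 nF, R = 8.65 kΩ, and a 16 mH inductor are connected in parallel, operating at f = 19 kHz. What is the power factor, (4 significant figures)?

ω = 2πf = 119400 rad/s
X_L = ωL = 1910 Ω
X_C = 1/(ωC) = 2811 Ω
Parallel: admittances add. Y = 1/R + 1/(jωL) + jωC
Y = (0.0001156 − j0.0001678) S
|Y| = 0.0002038 S → |Z| = 1/|Y| = 4908 Ω, ∠Z = −∠Y = 55.43°
cos φ = cos(55.43°) = 0.5674

0.5674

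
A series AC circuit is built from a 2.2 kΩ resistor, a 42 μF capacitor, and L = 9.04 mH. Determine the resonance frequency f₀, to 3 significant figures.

ω₀ = 1/√(LC) = 1/√(0.00904 × 4.2e-05) = 1623 rad/s
f₀ = ω₀/(2π) = 258 Hz

258 Hz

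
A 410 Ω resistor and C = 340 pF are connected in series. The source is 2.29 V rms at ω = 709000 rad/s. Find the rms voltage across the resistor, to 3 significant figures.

X_C = 1/(ωC) = 4150 Ω
Z = 410 − j4150 Ω
|Z| = √(410² + 4150²) = 4170 Ω
I = V/|Z| = 549 μA
V_R = I·|Z_R| = 0.000549 × 410 = 0.225 V

0.225 V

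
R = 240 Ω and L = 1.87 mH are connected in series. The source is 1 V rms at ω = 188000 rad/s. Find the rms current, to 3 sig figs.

2.35 mA

X_L = ωL = 352 Ω
Z = 240 + j352 Ω
|Z| = √(240² + 352²) = 426 Ω
I = V/|Z| = 1/426 = 2.35 mA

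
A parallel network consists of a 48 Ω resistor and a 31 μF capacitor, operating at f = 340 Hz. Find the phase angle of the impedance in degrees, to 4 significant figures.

-72.54°

ω = 2πf = 2136 rad/s
X_C = 1/(ωC) = 15.10 Ω
Parallel: admittances add. Y = 1/R + jωC
Y = (0.02083 + j0.06622) S
|Y| = 0.06942 S → |Z| = 1/|Y| = 14.40 Ω, ∠Z = −∠Y = -72.54°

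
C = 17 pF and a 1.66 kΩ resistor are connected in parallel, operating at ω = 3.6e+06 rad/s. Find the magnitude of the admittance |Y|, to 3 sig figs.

X_C = 1/(ωC) = 16300 Ω
Parallel: admittances add. Y = 1/R + jωC
Y = (0.000602 + j6.12e-05) S
|Y| = 0.000606 S → |Z| = 1/|Y| = 1650 Ω, ∠Z = −∠Y = -5.80°

606 μS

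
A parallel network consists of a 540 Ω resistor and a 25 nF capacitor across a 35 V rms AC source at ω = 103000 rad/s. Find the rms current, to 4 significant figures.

111.0 mA

X_C = 1/(ωC) = 388.3 Ω
Parallel: admittances add. Y = 1/R + jωC
Y = (0.001852 + j0.002575) S
|Y| = 0.003172 S → |Z| = 1/|Y| = 315.3 Ω, ∠Z = −∠Y = -54.28°
I = V/|Z| = 35/315.3 = 111.0 mA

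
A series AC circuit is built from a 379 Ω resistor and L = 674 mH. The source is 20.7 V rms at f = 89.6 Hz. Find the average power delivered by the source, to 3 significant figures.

ω = 2πf = 563.0 rad/s
X_L = ωL = 379 Ω
Z = 379 + j379 Ω
|Z| = √(379² + 379²) = 536 Ω
∠Z = arctan(379/379) = 45.0°
I = V/|Z| = 38.6 mA
P = VI cos φ = 20.7 × 0.0386 × cos(45.0°) = 565 mW

565 mW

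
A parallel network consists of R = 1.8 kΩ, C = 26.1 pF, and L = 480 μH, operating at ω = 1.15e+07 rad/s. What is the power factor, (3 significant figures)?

0.978

X_L = ωL = 5520 Ω
X_C = 1/(ωC) = 3330 Ω
Parallel: admittances add. Y = 1/R + 1/(jωL) + jωC
Y = (0.000556 + j0.000119) S
|Y| = 0.000568 S → |Z| = 1/|Y| = 1760 Ω, ∠Z = −∠Y = -12.1°
cos φ = cos(-12.1°) = 0.978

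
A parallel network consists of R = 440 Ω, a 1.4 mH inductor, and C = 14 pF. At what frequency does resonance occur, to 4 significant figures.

ω₀ = 1/√(LC) = 1/√(0.0014 × 1.4e-11) = 7.143e+06 rad/s
f₀ = ω₀/(2π) = 1.137 MHz

1.137 MHz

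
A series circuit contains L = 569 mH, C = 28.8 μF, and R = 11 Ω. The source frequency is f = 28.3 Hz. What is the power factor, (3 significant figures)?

ω = 2πf = 177.8 rad/s
X_L = ωL = 101 Ω
X_C = 1/(ωC) = 195 Ω
Net reactance X = X_L − X_C = -94.1 Ω
Z = 11.0 − j94.1 Ω
|Z| = √(11.0² + 94.1²) = 94.7 Ω
∠Z = arctan(-94.1/11.0) = -83.3°
cos φ = cos(-83.3°) = 0.116

0.116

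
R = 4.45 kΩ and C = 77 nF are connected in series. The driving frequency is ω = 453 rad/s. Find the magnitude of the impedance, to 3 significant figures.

X_C = 1/(ωC) = 28700 Ω
Z = 4450 − j28700 Ω
|Z| = √(4450² + 28700²) = 29000 Ω

29000 Ω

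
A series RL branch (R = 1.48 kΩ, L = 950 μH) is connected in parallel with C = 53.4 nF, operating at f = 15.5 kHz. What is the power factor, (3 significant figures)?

ω = 2πf = 97390 rad/s
X_L = ωL = 92.5 Ω
X_C = 1/(ωC) = 192 Ω
Branch 1 (R+jX_L): Z₁ = 1480 + j92.5 Ω, |Z₁| = 1480 Ω
Branch 2 (−jX_C): Z₂ = −j192 Ω
Parallel: Z = Z₁Z₂/(Z₁+Z₂), |Z| = 192 Ω, ∠Z = -82.6°
cos φ = cos(-82.6°) = 0.129

0.129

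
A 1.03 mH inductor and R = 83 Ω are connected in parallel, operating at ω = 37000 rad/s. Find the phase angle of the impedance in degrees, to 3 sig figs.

65.3°

X_L = ωL = 38.1 Ω
Parallel: admittances add. Y = 1/R + 1/(jωL)
Y = (0.0120 − j0.0262) S
|Y| = 0.0289 S → |Z| = 1/|Y| = 34.6 Ω, ∠Z = −∠Y = 65.3°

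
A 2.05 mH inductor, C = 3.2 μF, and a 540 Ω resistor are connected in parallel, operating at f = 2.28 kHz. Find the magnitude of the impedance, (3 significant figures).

ω = 2πf = 14330 rad/s
X_L = ωL = 29.4 Ω
X_C = 1/(ωC) = 21.8 Ω
Parallel: admittances add. Y = 1/R + 1/(jωL) + jωC
Y = (0.00185 + j0.0118) S
|Y| = 0.0119 S → |Z| = 1/|Y| = 83.8 Ω, ∠Z = −∠Y = -81.1°

83.8 Ω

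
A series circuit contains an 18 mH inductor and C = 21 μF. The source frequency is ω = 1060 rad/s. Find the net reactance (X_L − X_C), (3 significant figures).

-25.8 Ω

X_L = ωL = 19.1 Ω
X_C = 1/(ωC) = 44.9 Ω
X = 19.1 − 44.9 = -25.8 Ω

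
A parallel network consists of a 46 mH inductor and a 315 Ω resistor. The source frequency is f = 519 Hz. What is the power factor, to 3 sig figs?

ω = 2πf = 3261 rad/s
X_L = ωL = 150 Ω
Parallel: admittances add. Y = 1/R + 1/(jωL)
Y = (0.00317 − j0.00667) S
|Y| = 0.00738 S → |Z| = 1/|Y| = 135 Ω, ∠Z = −∠Y = 64.5°
cos φ = cos(64.5°) = 0.430

0.430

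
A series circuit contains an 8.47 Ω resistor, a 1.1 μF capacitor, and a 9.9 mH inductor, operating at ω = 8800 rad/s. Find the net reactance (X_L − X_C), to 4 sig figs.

X_L = ωL = 87.12 Ω
X_C = 1/(ωC) = 103.3 Ω
X = 87.12 − 103.3 = -16.19 Ω

-16.19 Ω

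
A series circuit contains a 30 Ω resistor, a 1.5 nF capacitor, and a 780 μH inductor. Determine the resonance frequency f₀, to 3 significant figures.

147 kHz

ω₀ = 1/√(LC) = 1/√(0.00078 × 1.5e-09) = 924500 rad/s
f₀ = ω₀/(2π) = 147 kHz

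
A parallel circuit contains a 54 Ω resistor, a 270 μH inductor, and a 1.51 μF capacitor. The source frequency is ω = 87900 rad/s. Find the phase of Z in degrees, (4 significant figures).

-78.45°

X_L = ωL = 23.73 Ω
X_C = 1/(ωC) = 7.534 Ω
Parallel: admittances add. Y = 1/R + 1/(jωL) + jωC
Y = (0.01852 + j0.09059) S
|Y| = 0.09247 S → |Z| = 1/|Y| = 10.81 Ω, ∠Z = −∠Y = -78.45°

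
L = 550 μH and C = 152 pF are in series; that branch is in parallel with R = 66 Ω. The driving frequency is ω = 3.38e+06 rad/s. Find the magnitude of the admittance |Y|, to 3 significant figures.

19.0 mS

X_L = ωL = 1860 Ω
X_C = 1/(ωC) = 1950 Ω
Branch 1: Z₁ = R = 66.0 Ω
Branch 2 (series LC): Z₂ = j(X_L − X_C) = −j87.4 Ω
Parallel: Z = Z₁Z₂/(Z₁+Z₂), |Z| = 52.7 Ω, ∠Z = -37.0°
|Y| = 1/|Z| = 19.0 mS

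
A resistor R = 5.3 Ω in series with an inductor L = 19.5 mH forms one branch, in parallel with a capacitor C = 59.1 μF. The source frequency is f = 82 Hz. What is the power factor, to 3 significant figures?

ω = 2πf = 515.2 rad/s
X_L = ωL = 10.0 Ω
X_C = 1/(ωC) = 32.8 Ω
Branch 1 (R+jX_L): Z₁ = 5.30 + j10.0 Ω, |Z₁| = 11.4 Ω
Branch 2 (−jX_C): Z₂ = −j32.8 Ω
Parallel: Z = Z₁Z₂/(Z₁+Z₂), |Z| = 15.9 Ω, ∠Z = 49.1°
cos φ = cos(49.1°) = 0.655

0.655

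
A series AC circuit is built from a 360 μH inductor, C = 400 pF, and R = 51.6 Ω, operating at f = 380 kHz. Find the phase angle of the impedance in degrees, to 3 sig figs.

-74.6°

ω = 2πf = 2.388e+06 rad/s
X_L = ωL = 860 Ω
X_C = 1/(ωC) = 1050 Ω
Net reactance X = X_L − X_C = -188 Ω
Z = 51.6 − j188 Ω
|Z| = √(51.6² + 188²) = 195 Ω
∠Z = arctan(-188/51.6) = -74.6°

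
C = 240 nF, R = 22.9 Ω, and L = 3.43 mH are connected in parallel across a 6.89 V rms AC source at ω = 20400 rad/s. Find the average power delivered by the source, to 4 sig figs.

2.073 W

X_L = ωL = 69.97 Ω
X_C = 1/(ωC) = 204.2 Ω
Parallel: admittances add. Y = 1/R + 1/(jωL) + jωC
Y = (0.04367 − j0.009395) S
|Y| = 0.04467 S → |Z| = 1/|Y| = 22.39 Ω, ∠Z = −∠Y = 12.14°
I = V/|Z| = 307.8 mA
P = VI cos φ = 6.89 × 0.3078 × cos(12.14°) = 2.073 W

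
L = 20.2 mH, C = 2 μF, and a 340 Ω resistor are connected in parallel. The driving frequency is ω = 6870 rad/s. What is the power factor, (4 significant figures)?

X_L = ωL = 138.8 Ω
X_C = 1/(ωC) = 72.78 Ω
Parallel: admittances add. Y = 1/R + 1/(jωL) + jωC
Y = (0.002941 + j0.006534) S
|Y| = 0.007165 S → |Z| = 1/|Y| = 139.6 Ω, ∠Z = −∠Y = -65.77°
cos φ = cos(-65.77°) = 0.4105

0.4105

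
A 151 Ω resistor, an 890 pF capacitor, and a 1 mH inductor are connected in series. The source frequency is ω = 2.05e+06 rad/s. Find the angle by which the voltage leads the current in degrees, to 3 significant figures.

84.3°

X_L = ωL = 2050 Ω
X_C = 1/(ωC) = 548 Ω
Net reactance X = X_L − X_C = 1500 Ω
Z = 151 + j1500 Ω
|Z| = √(151² + 1500²) = 1510 Ω
∠Z = arctan(1500/151) = 84.3°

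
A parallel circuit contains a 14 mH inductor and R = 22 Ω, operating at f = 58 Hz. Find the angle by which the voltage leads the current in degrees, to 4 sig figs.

76.94°

ω = 2πf = 364.4 rad/s
X_L = ωL = 5.102 Ω
Parallel: admittances add. Y = 1/R + 1/(jωL)
Y = (0.04545 − j0.1960) S
|Y| = 0.2012 S → |Z| = 1/|Y| = 4.970 Ω, ∠Z = −∠Y = 76.94°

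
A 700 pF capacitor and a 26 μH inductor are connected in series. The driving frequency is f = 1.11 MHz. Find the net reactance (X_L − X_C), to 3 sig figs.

ω = 2πf = 6.974e+06 rad/s
X_L = ωL = 181 Ω
X_C = 1/(ωC) = 205 Ω
X = 181 − 205 = -23.5 Ω

-23.5 Ω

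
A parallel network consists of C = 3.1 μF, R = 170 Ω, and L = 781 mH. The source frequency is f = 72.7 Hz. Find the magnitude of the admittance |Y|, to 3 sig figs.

6.04 mS

ω = 2πf = 456.8 rad/s
X_L = ωL = 357 Ω
X_C = 1/(ωC) = 706 Ω
Parallel: admittances add. Y = 1/R + 1/(jωL) + jωC
Y = (0.00588 − j0.00139) S
|Y| = 0.00604 S → |Z| = 1/|Y| = 165 Ω, ∠Z = −∠Y = 13.3°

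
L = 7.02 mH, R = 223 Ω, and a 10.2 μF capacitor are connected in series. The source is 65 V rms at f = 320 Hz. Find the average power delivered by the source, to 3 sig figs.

ω = 2πf = 2011 rad/s
X_L = ωL = 14.1 Ω
X_C = 1/(ωC) = 48.8 Ω
Net reactance X = X_L − X_C = -34.6 Ω
Z = 223 − j34.6 Ω
|Z| = √(223² + 34.6²) = 226 Ω
∠Z = arctan(-34.6/223) = -8.83°
I = V/|Z| = 288 mA
P = VI cos φ = 65 × 0.288 × cos(-8.83°) = 18.5 W

18.5 W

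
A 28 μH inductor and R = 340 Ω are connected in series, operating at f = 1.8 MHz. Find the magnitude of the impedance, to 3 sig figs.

ω = 2πf = 1.131e+07 rad/s
X_L = ωL = 317 Ω
Z = 340 + j317 Ω
|Z| = √(340² + 317²) = 465 Ω

465 Ω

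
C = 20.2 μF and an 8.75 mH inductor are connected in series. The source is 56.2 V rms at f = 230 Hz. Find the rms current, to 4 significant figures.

ω = 2πf = 1445 rad/s
X_L = ωL = 12.64 Ω
X_C = 1/(ωC) = 34.26 Ω
Net reactance X = X_L − X_C = -21.61 Ω
Z = − j21.61 Ω
|Z| = √(0² + 21.61²) = 21.61 Ω
I = V/|Z| = 56.2/21.61 = 2.600 A

2.600 A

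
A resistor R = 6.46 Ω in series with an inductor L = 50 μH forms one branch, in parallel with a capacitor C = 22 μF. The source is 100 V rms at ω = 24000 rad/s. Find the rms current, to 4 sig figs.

X_L = ωL = 1.200 Ω
X_C = 1/(ωC) = 1.894 Ω
Branch 1 (R+jX_L): Z₁ = 6.460 + j1.200 Ω, |Z₁| = 6.571 Ω
Branch 2 (−jX_C): Z₂ = −j1.894 Ω
Parallel: Z = Z₁Z₂/(Z₁+Z₂), |Z| = 1.915 Ω, ∠Z = -73.35°
I = V/|Z| = 100/1.915 = 52.21 A

52.21 A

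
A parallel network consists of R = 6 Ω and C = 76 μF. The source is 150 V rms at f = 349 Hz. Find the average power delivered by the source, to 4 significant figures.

3.750 kW

ω = 2πf = 2193 rad/s
X_C = 1/(ωC) = 6.000 Ω
Parallel: admittances add. Y = 1/R + jωC
Y = (0.1667 + j0.1667) S
|Y| = 0.2357 S → |Z| = 1/|Y| = 4.243 Ω, ∠Z = −∠Y = -45.00°
I = V/|Z| = 35.35 A
P = VI cos φ = 150 × 35.35 × cos(-45.00°) = 3.750 kW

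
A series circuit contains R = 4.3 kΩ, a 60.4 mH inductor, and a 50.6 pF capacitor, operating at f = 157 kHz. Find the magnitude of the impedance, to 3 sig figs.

39800 Ω

ω = 2πf = 986500 rad/s
X_L = ωL = 59600 Ω
X_C = 1/(ωC) = 20000 Ω
Net reactance X = X_L − X_C = 39500 Ω
Z = 4300 + j39500 Ω
|Z| = √(4300² + 39500²) = 39800 Ω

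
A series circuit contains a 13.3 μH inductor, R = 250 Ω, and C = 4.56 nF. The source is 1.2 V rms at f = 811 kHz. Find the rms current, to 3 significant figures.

4.78 mA

ω = 2πf = 5.096e+06 rad/s
X_L = ωL = 67.8 Ω
X_C = 1/(ωC) = 43.0 Ω
Net reactance X = X_L − X_C = 24.7 Ω
Z = 250 + j24.7 Ω
|Z| = √(250² + 24.7²) = 251 Ω
I = V/|Z| = 1.2/251 = 4.78 mA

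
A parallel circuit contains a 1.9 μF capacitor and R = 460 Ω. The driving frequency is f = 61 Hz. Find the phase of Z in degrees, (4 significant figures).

-18.52°

ω = 2πf = 383.3 rad/s
X_C = 1/(ωC) = 1373 Ω
Parallel: admittances add. Y = 1/R + jωC
Y = (0.002174 + j0.0007282) S
|Y| = 0.002293 S → |Z| = 1/|Y| = 436.2 Ω, ∠Z = −∠Y = -18.52°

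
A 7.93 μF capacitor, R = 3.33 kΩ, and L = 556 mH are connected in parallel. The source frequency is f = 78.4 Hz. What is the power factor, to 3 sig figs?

0.762

ω = 2πf = 492.6 rad/s
X_L = ωL = 274 Ω
X_C = 1/(ωC) = 256 Ω
Parallel: admittances add. Y = 1/R + 1/(jωL) + jωC
Y = (0.000300 + j0.000255) S
|Y| = 0.000394 S → |Z| = 1/|Y| = 2540 Ω, ∠Z = −∠Y = -40.4°
cos φ = cos(-40.4°) = 0.762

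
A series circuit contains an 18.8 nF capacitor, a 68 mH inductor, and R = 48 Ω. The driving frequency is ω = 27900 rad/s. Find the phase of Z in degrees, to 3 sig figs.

X_L = ωL = 1900 Ω
X_C = 1/(ωC) = 1910 Ω
Net reactance X = X_L − X_C = -9.30 Ω
Z = 48.0 − j9.30 Ω
|Z| = √(48.0² + 9.30²) = 48.9 Ω
∠Z = arctan(-9.30/48.0) = -11.0°

-11.0°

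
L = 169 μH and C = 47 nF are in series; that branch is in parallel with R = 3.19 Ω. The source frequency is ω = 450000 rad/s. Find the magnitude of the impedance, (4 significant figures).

3.171 Ω

X_L = ωL = 76.05 Ω
X_C = 1/(ωC) = 47.28 Ω
Branch 1: Z₁ = R = 3.190 Ω
Branch 2 (series LC): Z₂ = j(X_L − X_C) = j28.77 Ω
Parallel: Z = Z₁Z₂/(Z₁+Z₂), |Z| = 3.171 Ω, ∠Z = 6.327°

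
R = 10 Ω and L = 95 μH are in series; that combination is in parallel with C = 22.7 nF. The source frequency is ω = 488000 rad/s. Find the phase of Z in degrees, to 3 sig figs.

65.0°

X_L = ωL = 46.4 Ω
X_C = 1/(ωC) = 90.3 Ω
Branch 1 (R+jX_L): Z₁ = 10.0 + j46.4 Ω, |Z₁| = 47.4 Ω
Branch 2 (−jX_C): Z₂ = −j90.3 Ω
Parallel: Z = Z₁Z₂/(Z₁+Z₂), |Z| = 95.1 Ω, ∠Z = 65.0°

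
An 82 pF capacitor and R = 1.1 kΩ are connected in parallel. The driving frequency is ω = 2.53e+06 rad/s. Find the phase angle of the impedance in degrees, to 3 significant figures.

X_C = 1/(ωC) = 4820 Ω
Parallel: admittances add. Y = 1/R + jωC
Y = (0.000909 + j0.000207) S
|Y| = 0.000932 S → |Z| = 1/|Y| = 1070 Ω, ∠Z = −∠Y = -12.9°

-12.9°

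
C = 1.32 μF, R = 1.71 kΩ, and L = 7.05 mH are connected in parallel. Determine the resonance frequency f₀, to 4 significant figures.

1.650 kHz

ω₀ = 1/√(LC) = 1/√(0.00705 × 1.32e-06) = 10370 rad/s
f₀ = ω₀/(2π) = 1.650 kHz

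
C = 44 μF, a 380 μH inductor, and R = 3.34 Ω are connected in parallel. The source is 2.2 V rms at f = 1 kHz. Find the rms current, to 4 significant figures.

729.4 mA

ω = 2πf = 6283 rad/s
X_L = ωL = 2.388 Ω
X_C = 1/(ωC) = 3.617 Ω
Parallel: admittances add. Y = 1/R + 1/(jωL) + jωC
Y = (0.2994 − j0.1424) S
|Y| = 0.3315 S → |Z| = 1/|Y| = 3.016 Ω, ∠Z = −∠Y = 25.43°
I = V/|Z| = 2.2/3.016 = 729.4 mA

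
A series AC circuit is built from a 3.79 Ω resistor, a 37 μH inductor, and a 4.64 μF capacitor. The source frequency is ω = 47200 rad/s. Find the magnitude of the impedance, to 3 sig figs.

4.72 Ω

X_L = ωL = 1.75 Ω
X_C = 1/(ωC) = 4.57 Ω
Net reactance X = X_L − X_C = -2.82 Ω
Z = 3.79 − j2.82 Ω
|Z| = √(3.79² + 2.82²) = 4.72 Ω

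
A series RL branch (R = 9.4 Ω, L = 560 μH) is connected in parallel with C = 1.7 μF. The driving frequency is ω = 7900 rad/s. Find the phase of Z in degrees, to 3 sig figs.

17.6°

X_L = ωL = 4.42 Ω
X_C = 1/(ωC) = 74.5 Ω
Branch 1 (R+jX_L): Z₁ = 9.40 + j4.42 Ω, |Z₁| = 10.4 Ω
Branch 2 (−jX_C): Z₂ = −j74.5 Ω
Parallel: Z = Z₁Z₂/(Z₁+Z₂), |Z| = 10.9 Ω, ∠Z = 17.6°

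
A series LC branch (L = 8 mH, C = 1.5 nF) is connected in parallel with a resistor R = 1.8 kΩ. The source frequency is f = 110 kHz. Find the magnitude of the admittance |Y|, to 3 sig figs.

597 μS

ω = 2πf = 691200 rad/s
X_L = ωL = 5530 Ω
X_C = 1/(ωC) = 965 Ω
Branch 1: Z₁ = R = 1800 Ω
Branch 2 (series LC): Z₂ = j(X_L − X_C) = j4560 Ω
Parallel: Z = Z₁Z₂/(Z₁+Z₂), |Z| = 1670 Ω, ∠Z = 21.5°
|Y| = 1/|Z| = 597 μS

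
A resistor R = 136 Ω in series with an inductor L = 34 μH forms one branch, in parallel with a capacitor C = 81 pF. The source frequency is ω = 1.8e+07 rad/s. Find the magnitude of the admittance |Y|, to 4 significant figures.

X_L = ωL = 612.0 Ω
X_C = 1/(ωC) = 685.9 Ω
Branch 1 (R+jX_L): Z₁ = 136.0 + j612.0 Ω, |Z₁| = 626.9 Ω
Branch 2 (−jX_C): Z₂ = −j685.9 Ω
Parallel: Z = Z₁Z₂/(Z₁+Z₂), |Z| = 2778 Ω, ∠Z = 15.98°
|Y| = 1/|Z| = 359.9 μS

359.9 μS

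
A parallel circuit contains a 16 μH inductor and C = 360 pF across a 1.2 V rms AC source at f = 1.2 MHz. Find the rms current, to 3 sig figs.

6.69 mA

ω = 2πf = 7.54e+06 rad/s
X_L = ωL = 121 Ω
X_C = 1/(ωC) = 368 Ω
Parallel: admittances add. Y = 1/(jωL) + jωC
Y = (0 − j0.00557) S
|Y| = 0.00557 S → |Z| = 1/|Y| = 179 Ω, ∠Z = −∠Y = 90.0°
I = V/|Z| = 1.2/179 = 6.69 mA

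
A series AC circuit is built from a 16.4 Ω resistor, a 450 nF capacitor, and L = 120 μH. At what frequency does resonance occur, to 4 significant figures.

ω₀ = 1/√(LC) = 1/√(0.00012 × 4.5e-07) = 136100 rad/s
f₀ = ω₀/(2π) = 21.66 kHz

21.66 kHz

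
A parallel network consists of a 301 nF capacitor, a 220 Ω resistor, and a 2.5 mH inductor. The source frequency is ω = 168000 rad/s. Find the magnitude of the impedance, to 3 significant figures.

X_L = ωL = 420 Ω
X_C = 1/(ωC) = 19.8 Ω
Parallel: admittances add. Y = 1/R + 1/(jωL) + jωC
Y = (0.00455 + j0.0482) S
|Y| = 0.0484 S → |Z| = 1/|Y| = 20.7 Ω, ∠Z = −∠Y = -84.6°

20.7 Ω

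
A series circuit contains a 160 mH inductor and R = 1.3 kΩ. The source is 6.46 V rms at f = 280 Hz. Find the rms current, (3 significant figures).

ω = 2πf = 1759 rad/s
X_L = ωL = 281 Ω
Z = 1300 + j281 Ω
|Z| = √(1300² + 281²) = 1330 Ω
I = V/|Z| = 6.46/1330 = 4.86 mA

4.86 mA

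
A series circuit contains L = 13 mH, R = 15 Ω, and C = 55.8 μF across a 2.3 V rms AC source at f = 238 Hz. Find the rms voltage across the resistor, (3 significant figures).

2.06 V

ω = 2πf = 1495 rad/s
X_L = ωL = 19.4 Ω
X_C = 1/(ωC) = 12.0 Ω
Net reactance X = X_L − X_C = 7.46 Ω
Z = 15.0 + j7.46 Ω
|Z| = √(15.0² + 7.46²) = 16.8 Ω
I = V/|Z| = 137 mA
V_R = I·|Z_R| = 0.137 × 15.0 = 2.06 V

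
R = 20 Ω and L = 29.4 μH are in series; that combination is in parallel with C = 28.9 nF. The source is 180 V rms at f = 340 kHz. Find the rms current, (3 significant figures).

8.55 A

ω = 2πf = 2.136e+06 rad/s
X_L = ωL = 62.8 Ω
X_C = 1/(ωC) = 16.2 Ω
Branch 1 (R+jX_L): Z₁ = 20.0 + j62.8 Ω, |Z₁| = 65.9 Ω
Branch 2 (−jX_C): Z₂ = −j16.2 Ω
Parallel: Z = Z₁Z₂/(Z₁+Z₂), |Z| = 21.0 Ω, ∠Z = -84.4°
I = V/|Z| = 180/21.0 = 8.55 A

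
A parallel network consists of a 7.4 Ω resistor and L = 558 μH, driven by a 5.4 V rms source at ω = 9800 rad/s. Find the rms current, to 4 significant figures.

1.228 A

X_L = ωL = 5.468 Ω
Parallel: admittances add. Y = 1/R + 1/(jωL)
Y = (0.1351 − j0.1829) S
|Y| = 0.2274 S → |Z| = 1/|Y| = 4.398 Ω, ∠Z = −∠Y = 53.54°
I = V/|Z| = 5.4/4.398 = 1.228 A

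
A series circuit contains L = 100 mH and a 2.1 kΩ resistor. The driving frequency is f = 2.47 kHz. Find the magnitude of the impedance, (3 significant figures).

ω = 2πf = 15520 rad/s
X_L = ωL = 1550 Ω
Z = 2100 + j1550 Ω
|Z| = √(2100² + 1550²) = 2610 Ω

2610 Ω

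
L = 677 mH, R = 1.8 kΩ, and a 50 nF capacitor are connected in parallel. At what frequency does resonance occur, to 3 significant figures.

865 Hz

ω₀ = 1/√(LC) = 1/√(0.677 × 5e-08) = 5435 rad/s
f₀ = ω₀/(2π) = 865 Hz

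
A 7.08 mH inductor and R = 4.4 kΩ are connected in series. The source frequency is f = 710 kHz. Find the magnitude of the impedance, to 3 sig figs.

ω = 2πf = 4.461e+06 rad/s
X_L = ωL = 31600 Ω
Z = 4400 + j31600 Ω
|Z| = √(4400² + 31600²) = 31900 Ω

31900 Ω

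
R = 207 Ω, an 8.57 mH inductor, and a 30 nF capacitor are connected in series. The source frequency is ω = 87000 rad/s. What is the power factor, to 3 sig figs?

X_L = ωL = 746 Ω
X_C = 1/(ωC) = 383 Ω
Net reactance X = X_L − X_C = 362 Ω
Z = 207 + j362 Ω
|Z| = √(207² + 362²) = 417 Ω
∠Z = arctan(362/207) = 60.3°
cos φ = cos(60.3°) = 0.496

0.496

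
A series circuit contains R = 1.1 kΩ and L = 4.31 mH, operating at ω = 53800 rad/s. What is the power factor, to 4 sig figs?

0.9785

X_L = ωL = 231.9 Ω
Z = 1100 + j231.9 Ω
|Z| = √(1100² + 231.9²) = 1124 Ω
∠Z = arctan(231.9/1100) = 11.90°
cos φ = cos(11.90°) = 0.9785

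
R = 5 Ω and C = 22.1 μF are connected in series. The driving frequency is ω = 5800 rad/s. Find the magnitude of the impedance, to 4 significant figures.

9.266 Ω

X_C = 1/(ωC) = 7.802 Ω
Z = 5.000 − j7.802 Ω
|Z| = √(5.000² + 7.802²) = 9.266 Ω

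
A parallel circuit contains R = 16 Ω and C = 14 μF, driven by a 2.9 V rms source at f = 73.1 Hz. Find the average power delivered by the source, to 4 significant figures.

525.6 mW

ω = 2πf = 459.3 rad/s
X_C = 1/(ωC) = 155.5 Ω
Parallel: admittances add. Y = 1/R + jωC
Y = (0.06250 + j0.006430) S
|Y| = 0.06283 S → |Z| = 1/|Y| = 15.92 Ω, ∠Z = −∠Y = -5.874°
I = V/|Z| = 182.2 mA
P = VI cos φ = 2.9 × 0.1822 × cos(-5.874°) = 525.6 mW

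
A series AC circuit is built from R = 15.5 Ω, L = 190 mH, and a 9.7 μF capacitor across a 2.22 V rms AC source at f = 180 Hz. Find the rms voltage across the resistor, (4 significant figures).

0.2759 V

ω = 2πf = 1131 rad/s
X_L = ωL = 214.9 Ω
X_C = 1/(ωC) = 91.15 Ω
Net reactance X = X_L − X_C = 123.7 Ω
Z = 15.50 + j123.7 Ω
|Z| = √(15.50² + 123.7²) = 124.7 Ω
I = V/|Z| = 17.80 mA
V_R = I·|Z_R| = 0.01780 × 15.50 = 0.2759 V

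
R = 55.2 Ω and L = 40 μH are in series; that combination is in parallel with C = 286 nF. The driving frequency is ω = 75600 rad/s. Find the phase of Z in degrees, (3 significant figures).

X_L = ωL = 3.02 Ω
X_C = 1/(ωC) = 46.3 Ω
Branch 1 (R+jX_L): Z₁ = 55.2 + j3.02 Ω, |Z₁| = 55.3 Ω
Branch 2 (−jX_C): Z₂ = −j46.3 Ω
Parallel: Z = Z₁Z₂/(Z₁+Z₂), |Z| = 36.5 Ω, ∠Z = -48.8°

-48.8°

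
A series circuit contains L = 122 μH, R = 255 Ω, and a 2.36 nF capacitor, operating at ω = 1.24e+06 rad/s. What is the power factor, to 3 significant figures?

X_L = ωL = 151 Ω
X_C = 1/(ωC) = 342 Ω
Net reactance X = X_L − X_C = -190 Ω
Z = 255 − j190 Ω
|Z| = √(255² + 190²) = 318 Ω
∠Z = arctan(-190/255) = -36.8°
cos φ = cos(-36.8°) = 0.801

0.801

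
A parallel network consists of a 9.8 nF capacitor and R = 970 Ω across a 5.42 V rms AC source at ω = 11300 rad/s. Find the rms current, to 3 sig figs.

X_C = 1/(ωC) = 9030 Ω
Parallel: admittances add. Y = 1/R + jωC
Y = (0.00103 + j0.000111) S
|Y| = 0.00104 S → |Z| = 1/|Y| = 964 Ω, ∠Z = −∠Y = -6.13°
I = V/|Z| = 5.42/964 = 5.62 mA

5.62 mA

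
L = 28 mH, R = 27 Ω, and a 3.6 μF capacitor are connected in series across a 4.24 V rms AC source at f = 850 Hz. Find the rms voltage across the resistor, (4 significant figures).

1.131 V

ω = 2πf = 5341 rad/s
X_L = ωL = 149.5 Ω
X_C = 1/(ωC) = 52.01 Ω
Net reactance X = X_L − X_C = 97.53 Ω
Z = 27.00 + j97.53 Ω
|Z| = √(27.00² + 97.53²) = 101.2 Ω
I = V/|Z| = 41.90 mA
V_R = I·|Z_R| = 0.04190 × 27.00 = 1.131 V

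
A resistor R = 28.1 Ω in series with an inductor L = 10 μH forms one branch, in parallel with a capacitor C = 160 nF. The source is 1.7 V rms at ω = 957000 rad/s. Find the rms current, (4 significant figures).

X_L = ωL = 9.570 Ω
X_C = 1/(ωC) = 6.531 Ω
Branch 1 (R+jX_L): Z₁ = 28.10 + j9.570 Ω, |Z₁| = 29.68 Ω
Branch 2 (−jX_C): Z₂ = −j6.531 Ω
Parallel: Z = Z₁Z₂/(Z₁+Z₂), |Z| = 6.859 Ω, ∠Z = -77.37°
I = V/|Z| = 1.7/6.859 = 247.8 mA

247.8 mA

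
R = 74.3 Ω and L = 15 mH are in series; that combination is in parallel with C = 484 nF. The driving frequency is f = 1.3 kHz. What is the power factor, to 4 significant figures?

0.8738

ω = 2πf = 8168 rad/s
X_L = ωL = 122.5 Ω
X_C = 1/(ωC) = 252.9 Ω
Branch 1 (R+jX_L): Z₁ = 74.30 + j122.5 Ω, |Z₁| = 143.3 Ω
Branch 2 (−jX_C): Z₂ = −j252.9 Ω
Parallel: Z = Z₁Z₂/(Z₁+Z₂), |Z| = 241.5 Ω, ∠Z = 29.10°
cos φ = cos(29.10°) = 0.8738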